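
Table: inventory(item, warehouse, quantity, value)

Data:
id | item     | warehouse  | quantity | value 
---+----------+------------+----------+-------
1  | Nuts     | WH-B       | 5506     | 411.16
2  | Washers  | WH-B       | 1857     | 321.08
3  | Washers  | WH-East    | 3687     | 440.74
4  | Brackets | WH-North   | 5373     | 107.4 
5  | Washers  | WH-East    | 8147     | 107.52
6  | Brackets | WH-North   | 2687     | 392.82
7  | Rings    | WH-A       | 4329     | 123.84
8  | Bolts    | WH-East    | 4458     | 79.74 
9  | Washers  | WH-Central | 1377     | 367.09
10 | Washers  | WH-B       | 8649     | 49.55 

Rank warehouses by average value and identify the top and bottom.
SELECT warehouse, AVG(value)
FROM inventory
GROUP BY warehouse
ORDER BY AVG(value)

All groups:
  WH-A: 123.84
  WH-East: 209.33
  WH-North: 250.11
  WH-B: 260.60
  WH-Central: 367.09

Highest: WH-Central (367.09)
Lowest: WH-A (123.84)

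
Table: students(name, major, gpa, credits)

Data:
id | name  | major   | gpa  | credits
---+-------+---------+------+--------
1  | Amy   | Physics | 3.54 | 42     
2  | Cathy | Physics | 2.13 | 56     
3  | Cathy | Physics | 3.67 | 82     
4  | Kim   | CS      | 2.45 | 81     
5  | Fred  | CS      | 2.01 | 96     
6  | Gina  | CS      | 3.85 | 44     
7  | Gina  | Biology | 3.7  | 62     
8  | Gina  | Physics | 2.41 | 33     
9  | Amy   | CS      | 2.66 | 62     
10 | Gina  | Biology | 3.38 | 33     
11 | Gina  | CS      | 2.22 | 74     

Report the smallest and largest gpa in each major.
SELECT major, MIN(gpa), MAX(gpa)
FROM students
GROUP BY major

Result:
  Biology: min=3.38, max=3.70
  CS: min=2.01, max=3.85
  Physics: min=2.13, max=3.67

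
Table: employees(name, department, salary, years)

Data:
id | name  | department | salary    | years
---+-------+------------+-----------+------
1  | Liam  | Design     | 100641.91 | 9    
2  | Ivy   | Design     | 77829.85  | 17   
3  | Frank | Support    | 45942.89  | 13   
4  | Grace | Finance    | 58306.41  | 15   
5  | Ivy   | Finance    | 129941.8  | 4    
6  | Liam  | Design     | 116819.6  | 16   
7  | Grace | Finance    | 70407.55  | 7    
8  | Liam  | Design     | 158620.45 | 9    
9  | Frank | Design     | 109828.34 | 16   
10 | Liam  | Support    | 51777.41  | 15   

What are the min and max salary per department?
SELECT department, MIN(salary), MAX(salary)
FROM employees
GROUP BY department

Result:
  Design: min=77829.85, max=158620.45
  Finance: min=58306.41, max=129941.80
  Support: min=45942.89, max=51777.41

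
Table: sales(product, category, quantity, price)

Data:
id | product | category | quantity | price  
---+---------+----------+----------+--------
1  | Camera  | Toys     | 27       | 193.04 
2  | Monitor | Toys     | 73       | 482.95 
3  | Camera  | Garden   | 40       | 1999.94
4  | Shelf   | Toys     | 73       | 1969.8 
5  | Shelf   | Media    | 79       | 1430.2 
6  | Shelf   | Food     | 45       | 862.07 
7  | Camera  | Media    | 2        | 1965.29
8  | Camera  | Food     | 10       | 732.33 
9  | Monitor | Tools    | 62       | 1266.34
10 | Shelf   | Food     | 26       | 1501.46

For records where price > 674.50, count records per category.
SELECT category, COUNT(*)
FROM sales
WHERE price > 674.50
GROUP BY category

Note: WHERE filters rows before grouping.

Result:
  Food: 3
  Garden: 1
  Media: 2
  Tools: 1
  Toys: 1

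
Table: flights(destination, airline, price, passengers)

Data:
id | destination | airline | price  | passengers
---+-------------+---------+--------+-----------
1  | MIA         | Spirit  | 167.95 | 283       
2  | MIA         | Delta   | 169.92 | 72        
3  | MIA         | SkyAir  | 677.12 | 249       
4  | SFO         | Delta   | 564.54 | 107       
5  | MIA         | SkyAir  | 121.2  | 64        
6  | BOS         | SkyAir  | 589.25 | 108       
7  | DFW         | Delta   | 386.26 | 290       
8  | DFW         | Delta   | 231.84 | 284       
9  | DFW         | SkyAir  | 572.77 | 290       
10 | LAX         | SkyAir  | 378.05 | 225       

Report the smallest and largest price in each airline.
SELECT airline, MIN(price), MAX(price)
FROM flights
GROUP BY airline

Result:
  Delta: min=169.92, max=564.54
  SkyAir: min=121.20, max=677.12
  Spirit: min=167.95, max=167.95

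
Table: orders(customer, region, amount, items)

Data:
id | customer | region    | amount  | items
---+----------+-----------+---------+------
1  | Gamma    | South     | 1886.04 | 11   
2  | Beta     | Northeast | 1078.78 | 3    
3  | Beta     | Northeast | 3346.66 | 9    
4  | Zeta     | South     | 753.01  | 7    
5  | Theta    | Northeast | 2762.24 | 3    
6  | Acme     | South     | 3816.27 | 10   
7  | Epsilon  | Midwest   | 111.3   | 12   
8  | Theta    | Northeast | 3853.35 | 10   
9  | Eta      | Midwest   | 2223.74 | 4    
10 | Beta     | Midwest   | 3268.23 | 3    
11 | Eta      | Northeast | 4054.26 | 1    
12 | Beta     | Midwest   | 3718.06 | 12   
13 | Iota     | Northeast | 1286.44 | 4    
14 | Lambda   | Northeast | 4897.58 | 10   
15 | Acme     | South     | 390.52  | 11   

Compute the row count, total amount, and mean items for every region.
SELECT region,
       COUNT(*) as cnt,
       SUM(amount) as total_amount,
       AVG(items) as avg_items
FROM orders
GROUP BY region

Result:
  Midwest: 4 records, 9321.33 total amount, 7.75 avg items
  Northeast: 7 records, 21279.31 total amount, 5.71 avg items
  South: 4 records, 6845.84 total amount, 9.75 avg items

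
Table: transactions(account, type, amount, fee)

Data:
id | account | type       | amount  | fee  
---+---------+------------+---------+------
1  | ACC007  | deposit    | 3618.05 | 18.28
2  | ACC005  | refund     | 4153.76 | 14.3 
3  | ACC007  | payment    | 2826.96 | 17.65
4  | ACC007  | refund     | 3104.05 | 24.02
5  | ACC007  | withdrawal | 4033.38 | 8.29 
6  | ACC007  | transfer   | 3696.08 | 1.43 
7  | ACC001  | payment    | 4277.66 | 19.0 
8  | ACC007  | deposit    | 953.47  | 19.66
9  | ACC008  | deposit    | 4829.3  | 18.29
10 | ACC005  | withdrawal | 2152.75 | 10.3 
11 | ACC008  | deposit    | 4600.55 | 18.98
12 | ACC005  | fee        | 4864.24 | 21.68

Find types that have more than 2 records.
SELECT type, COUNT(*) as cnt
FROM transactions
GROUP BY type
HAVING COUNT(*) > 2

Result:
  deposit: 4

Note: HAVING filters groups after aggregation, WHERE filters rows before.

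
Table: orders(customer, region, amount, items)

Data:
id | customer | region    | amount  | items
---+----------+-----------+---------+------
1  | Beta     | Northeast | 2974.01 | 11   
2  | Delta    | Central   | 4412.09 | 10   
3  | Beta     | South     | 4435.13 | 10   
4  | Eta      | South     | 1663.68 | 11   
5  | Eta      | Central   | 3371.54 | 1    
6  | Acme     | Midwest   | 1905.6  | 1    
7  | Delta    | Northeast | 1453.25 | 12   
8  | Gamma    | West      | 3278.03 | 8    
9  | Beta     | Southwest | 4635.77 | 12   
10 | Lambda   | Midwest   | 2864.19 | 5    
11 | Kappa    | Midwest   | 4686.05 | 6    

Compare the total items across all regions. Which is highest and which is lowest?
SELECT region, SUM(items)
FROM orders
GROUP BY region
ORDER BY SUM(items)

All groups:
  West: 8
  Central: 11
  Midwest: 12
  Southwest: 12
  South: 21
  Northeast: 23

Highest: Northeast (23)
Lowest: West (8)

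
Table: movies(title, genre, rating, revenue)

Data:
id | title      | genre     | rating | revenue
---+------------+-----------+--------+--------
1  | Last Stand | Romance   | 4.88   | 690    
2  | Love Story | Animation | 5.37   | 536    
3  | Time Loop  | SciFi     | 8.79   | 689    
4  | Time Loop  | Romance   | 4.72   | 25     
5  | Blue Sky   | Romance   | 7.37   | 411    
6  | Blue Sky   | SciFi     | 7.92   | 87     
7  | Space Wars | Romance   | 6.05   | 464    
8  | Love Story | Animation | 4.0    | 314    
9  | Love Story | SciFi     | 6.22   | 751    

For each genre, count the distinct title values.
SELECT genre, COUNT(DISTINCT title)
FROM movies
GROUP BY genre

Result:
  Animation: 1 distinct
  Romance: 4 distinct
  SciFi: 3 distinct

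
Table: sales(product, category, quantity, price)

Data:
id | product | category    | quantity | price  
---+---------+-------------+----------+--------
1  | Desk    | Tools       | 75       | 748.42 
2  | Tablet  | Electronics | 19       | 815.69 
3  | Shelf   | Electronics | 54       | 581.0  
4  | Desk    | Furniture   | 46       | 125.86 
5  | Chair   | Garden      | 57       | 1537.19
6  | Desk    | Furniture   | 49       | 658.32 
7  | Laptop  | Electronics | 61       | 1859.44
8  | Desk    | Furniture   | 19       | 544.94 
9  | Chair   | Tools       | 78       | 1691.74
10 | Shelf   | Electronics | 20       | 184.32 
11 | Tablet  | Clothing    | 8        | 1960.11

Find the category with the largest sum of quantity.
SELECT category, SUM(quantity) as val
FROM sales
GROUP BY category
ORDER BY val DESC
LIMIT 1

Result: Electronics with sum(quantity) = 154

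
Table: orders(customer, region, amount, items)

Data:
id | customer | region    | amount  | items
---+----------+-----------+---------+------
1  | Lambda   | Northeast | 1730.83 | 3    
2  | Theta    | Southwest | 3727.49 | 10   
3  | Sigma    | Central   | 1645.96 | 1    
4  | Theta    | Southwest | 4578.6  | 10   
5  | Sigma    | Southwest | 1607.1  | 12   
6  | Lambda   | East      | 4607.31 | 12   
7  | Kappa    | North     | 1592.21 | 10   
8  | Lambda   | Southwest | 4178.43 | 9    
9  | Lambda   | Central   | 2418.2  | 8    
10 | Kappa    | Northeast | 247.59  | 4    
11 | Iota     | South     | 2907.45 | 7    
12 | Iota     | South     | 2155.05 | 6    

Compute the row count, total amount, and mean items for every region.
SELECT region,
       COUNT(*) as cnt,
       SUM(amount) as total_amount,
       AVG(items) as avg_items
FROM orders
GROUP BY region

Result:
  Central: 2 records, 4064.16 total amount, 4.50 avg items
  East: 1 records, 4607.31 total amount, 12.00 avg items
  North: 1 records, 1592.21 total amount, 10.00 avg items
  Northeast: 2 records, 1978.42 total amount, 3.50 avg items
  South: 2 records, 5062.50 total amount, 6.50 avg items
  Southwest: 4 records, 14091.62 total amount, 10.25 avg items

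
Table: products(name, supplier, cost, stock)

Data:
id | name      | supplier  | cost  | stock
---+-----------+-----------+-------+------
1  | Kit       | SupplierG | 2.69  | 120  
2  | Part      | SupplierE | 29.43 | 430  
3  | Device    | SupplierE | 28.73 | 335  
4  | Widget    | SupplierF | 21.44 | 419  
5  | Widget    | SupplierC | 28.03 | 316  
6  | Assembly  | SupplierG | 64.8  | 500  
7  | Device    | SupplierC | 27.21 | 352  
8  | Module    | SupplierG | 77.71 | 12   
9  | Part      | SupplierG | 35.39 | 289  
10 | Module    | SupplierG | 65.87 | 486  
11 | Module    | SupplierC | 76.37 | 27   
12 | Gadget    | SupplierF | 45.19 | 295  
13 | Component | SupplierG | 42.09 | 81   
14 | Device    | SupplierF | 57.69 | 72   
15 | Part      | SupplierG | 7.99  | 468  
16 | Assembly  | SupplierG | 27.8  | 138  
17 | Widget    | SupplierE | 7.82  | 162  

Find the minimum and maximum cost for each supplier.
SELECT supplier, MIN(cost), MAX(cost)
FROM products
GROUP BY supplier

Result:
  SupplierC: min=27.21, max=76.37
  SupplierE: min=7.82, max=29.43
  SupplierF: min=21.44, max=57.69
  SupplierG: min=2.69, max=77.71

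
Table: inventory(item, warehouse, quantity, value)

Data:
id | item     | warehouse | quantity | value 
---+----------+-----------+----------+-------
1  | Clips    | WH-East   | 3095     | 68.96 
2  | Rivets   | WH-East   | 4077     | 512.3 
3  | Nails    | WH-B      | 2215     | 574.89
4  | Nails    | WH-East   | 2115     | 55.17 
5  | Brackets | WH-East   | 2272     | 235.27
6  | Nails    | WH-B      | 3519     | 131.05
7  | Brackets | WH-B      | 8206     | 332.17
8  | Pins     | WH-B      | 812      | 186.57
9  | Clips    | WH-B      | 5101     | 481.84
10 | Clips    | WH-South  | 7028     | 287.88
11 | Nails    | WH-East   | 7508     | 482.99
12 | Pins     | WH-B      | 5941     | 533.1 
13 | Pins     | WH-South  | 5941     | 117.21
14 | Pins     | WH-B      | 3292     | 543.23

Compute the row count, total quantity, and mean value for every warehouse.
SELECT warehouse,
       COUNT(*) as cnt,
       SUM(quantity) as total_quantity,
       AVG(value) as avg_value
FROM inventory
GROUP BY warehouse

Result:
  WH-B: 7 records, 29086 total quantity, 397.55 avg value
  WH-East: 5 records, 19067 total quantity, 270.94 avg value
  WH-South: 2 records, 12969 total quantity, 202.55 avg value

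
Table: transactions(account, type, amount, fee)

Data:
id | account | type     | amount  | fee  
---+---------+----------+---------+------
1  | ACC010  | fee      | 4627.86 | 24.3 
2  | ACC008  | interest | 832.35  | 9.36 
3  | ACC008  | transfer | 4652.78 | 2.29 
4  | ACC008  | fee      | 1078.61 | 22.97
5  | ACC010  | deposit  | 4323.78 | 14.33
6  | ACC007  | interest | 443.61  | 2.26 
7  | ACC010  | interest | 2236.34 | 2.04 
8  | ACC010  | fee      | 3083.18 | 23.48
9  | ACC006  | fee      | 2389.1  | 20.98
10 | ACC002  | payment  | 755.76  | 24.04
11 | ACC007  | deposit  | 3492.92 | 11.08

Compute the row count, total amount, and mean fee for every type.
SELECT type,
       COUNT(*) as cnt,
       SUM(amount) as total_amount,
       AVG(fee) as avg_fee
FROM transactions
GROUP BY type

Result:
  deposit: 2 records, 7816.70 total amount, 12.71 avg fee
  fee: 4 records, 11178.75 total amount, 22.93 avg fee
  interest: 3 records, 3512.30 total amount, 4.55 avg fee
  payment: 1 records, 755.76 total amount, 24.04 avg fee
  transfer: 1 records, 4652.78 total amount, 2.29 avg fee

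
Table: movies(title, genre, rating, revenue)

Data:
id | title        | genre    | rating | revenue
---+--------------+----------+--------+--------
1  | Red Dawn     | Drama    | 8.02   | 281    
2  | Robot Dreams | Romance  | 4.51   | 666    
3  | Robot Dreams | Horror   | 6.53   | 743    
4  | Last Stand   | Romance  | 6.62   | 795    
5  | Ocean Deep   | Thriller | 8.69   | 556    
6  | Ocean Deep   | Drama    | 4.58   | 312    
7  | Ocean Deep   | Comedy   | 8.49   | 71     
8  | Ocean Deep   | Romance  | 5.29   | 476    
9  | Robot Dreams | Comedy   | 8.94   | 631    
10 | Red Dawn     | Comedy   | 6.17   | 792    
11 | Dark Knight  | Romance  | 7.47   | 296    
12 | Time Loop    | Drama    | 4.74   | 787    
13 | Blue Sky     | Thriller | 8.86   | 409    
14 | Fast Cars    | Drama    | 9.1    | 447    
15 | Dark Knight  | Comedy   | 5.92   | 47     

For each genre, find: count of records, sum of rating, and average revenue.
SELECT genre,
       COUNT(*) as cnt,
       SUM(rating) as total_rating,
       AVG(revenue) as avg_revenue
FROM movies
GROUP BY genre

Result:
  Comedy: 4 records, 29.52 total rating, 385.25 avg revenue
  Drama: 4 records, 26.44 total rating, 456.75 avg revenue
  Horror: 1 records, 6.53 total rating, 743.00 avg revenue
  Romance: 4 records, 23.89 total rating, 558.25 avg revenue
  Thriller: 2 records, 17.55 total rating, 482.50 avg revenue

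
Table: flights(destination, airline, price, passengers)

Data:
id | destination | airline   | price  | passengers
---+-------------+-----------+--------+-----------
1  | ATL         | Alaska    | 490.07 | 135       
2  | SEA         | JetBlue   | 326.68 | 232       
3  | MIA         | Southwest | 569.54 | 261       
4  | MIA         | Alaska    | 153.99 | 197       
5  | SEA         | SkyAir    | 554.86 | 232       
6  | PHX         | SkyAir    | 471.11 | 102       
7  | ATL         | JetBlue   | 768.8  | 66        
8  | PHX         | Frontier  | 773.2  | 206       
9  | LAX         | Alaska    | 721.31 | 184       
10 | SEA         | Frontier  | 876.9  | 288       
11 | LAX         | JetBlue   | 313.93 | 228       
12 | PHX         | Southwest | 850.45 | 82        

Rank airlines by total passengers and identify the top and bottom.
SELECT airline, SUM(passengers)
FROM flights
GROUP BY airline
ORDER BY SUM(passengers)

All groups:
  SkyAir: 334
  Southwest: 343
  Frontier: 494
  Alaska: 516
  JetBlue: 526

Highest: JetBlue (526)
Lowest: SkyAir (334)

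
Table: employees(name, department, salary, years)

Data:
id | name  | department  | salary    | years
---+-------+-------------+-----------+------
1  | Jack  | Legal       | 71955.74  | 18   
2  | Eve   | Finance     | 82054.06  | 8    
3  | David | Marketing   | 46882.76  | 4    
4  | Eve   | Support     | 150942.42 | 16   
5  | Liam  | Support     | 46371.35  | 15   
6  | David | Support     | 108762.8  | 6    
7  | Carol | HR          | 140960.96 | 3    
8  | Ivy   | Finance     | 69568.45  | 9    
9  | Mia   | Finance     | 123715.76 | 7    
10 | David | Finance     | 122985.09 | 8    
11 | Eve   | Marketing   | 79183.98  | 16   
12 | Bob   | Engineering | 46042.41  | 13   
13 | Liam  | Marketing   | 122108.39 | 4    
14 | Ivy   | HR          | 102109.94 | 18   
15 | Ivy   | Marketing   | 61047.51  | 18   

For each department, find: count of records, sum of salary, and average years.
SELECT department,
       COUNT(*) as cnt,
       SUM(salary) as total_salary,
       AVG(years) as avg_years
FROM employees
GROUP BY department

Result:
  Engineering: 1 records, 46042.41 total salary, 13.00 avg years
  Finance: 4 records, 398323.36 total salary, 8.00 avg years
  HR: 2 records, 243070.90 total salary, 10.50 avg years
  Legal: 1 records, 71955.74 total salary, 18.00 avg years
  Marketing: 4 records, 309222.64 total salary, 10.50 avg years
  Support: 3 records, 306076.57 total salary, 12.33 avg years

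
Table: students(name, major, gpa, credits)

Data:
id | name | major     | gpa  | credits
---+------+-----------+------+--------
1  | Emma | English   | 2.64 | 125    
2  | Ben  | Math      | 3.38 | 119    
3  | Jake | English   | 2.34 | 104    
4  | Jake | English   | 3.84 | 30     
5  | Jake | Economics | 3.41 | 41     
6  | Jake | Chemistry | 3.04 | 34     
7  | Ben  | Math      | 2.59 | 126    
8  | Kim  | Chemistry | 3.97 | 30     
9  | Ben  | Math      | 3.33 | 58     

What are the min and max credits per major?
SELECT major, MIN(credits), MAX(credits)
FROM students
GROUP BY major

Result:
  Chemistry: min=30, max=34
  Economics: min=41, max=41
  English: min=30, max=125
  Math: min=58, max=126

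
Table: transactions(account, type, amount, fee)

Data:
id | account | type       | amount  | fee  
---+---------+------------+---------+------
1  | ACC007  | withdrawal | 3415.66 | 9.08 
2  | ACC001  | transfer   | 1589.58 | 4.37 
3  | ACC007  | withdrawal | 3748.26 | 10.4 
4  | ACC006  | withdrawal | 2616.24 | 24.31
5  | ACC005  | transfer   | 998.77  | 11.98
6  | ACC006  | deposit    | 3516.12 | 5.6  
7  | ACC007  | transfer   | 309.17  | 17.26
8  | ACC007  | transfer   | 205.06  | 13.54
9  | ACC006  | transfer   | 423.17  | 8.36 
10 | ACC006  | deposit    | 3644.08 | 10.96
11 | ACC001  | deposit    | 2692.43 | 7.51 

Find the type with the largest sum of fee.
SELECT type, SUM(fee) as val
FROM transactions
GROUP BY type
ORDER BY val DESC
LIMIT 1

Result: transfer with sum(fee) = 55.51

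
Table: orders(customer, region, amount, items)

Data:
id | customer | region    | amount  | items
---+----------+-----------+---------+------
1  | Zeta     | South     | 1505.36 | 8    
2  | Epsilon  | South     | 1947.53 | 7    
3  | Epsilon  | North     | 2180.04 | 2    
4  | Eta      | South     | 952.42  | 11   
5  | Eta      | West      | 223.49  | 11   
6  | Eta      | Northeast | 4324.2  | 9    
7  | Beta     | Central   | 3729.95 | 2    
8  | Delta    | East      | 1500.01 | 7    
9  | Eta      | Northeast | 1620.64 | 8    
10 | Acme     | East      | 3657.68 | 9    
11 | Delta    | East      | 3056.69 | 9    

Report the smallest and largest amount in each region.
SELECT region, MIN(amount), MAX(amount)
FROM orders
GROUP BY region

Result:
  Central: min=3729.95, max=3729.95
  East: min=1500.01, max=3657.68
  North: min=2180.04, max=2180.04
  Northeast: min=1620.64, max=4324.20
  South: min=952.42, max=1947.53
  West: min=223.49, max=223.49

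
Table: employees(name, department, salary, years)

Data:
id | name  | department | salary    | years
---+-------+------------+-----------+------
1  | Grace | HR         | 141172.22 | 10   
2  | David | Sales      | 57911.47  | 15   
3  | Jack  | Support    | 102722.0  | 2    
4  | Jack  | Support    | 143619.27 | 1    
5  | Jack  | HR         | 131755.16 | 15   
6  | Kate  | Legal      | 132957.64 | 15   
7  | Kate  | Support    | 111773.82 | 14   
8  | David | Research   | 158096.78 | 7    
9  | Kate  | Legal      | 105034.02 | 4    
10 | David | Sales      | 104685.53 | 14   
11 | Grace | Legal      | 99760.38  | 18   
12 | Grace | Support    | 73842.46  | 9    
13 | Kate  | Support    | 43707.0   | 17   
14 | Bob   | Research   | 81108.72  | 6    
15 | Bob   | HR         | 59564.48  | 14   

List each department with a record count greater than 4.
SELECT department, COUNT(*) as cnt
FROM employees
GROUP BY department
HAVING COUNT(*) > 4

Result:
  Support: 5

Note: HAVING filters groups after aggregation, WHERE filters rows before.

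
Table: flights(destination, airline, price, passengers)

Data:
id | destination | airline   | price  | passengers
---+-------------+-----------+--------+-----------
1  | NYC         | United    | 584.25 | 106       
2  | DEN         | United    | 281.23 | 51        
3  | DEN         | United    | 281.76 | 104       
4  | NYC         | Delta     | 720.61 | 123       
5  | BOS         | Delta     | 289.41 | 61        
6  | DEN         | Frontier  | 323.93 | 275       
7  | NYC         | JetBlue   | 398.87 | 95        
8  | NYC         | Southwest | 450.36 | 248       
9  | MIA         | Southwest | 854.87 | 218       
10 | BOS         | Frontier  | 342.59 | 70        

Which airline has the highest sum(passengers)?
SELECT airline, SUM(passengers) as val
FROM flights
GROUP BY airline
ORDER BY val DESC
LIMIT 1

Result: Southwest with sum(passengers) = 466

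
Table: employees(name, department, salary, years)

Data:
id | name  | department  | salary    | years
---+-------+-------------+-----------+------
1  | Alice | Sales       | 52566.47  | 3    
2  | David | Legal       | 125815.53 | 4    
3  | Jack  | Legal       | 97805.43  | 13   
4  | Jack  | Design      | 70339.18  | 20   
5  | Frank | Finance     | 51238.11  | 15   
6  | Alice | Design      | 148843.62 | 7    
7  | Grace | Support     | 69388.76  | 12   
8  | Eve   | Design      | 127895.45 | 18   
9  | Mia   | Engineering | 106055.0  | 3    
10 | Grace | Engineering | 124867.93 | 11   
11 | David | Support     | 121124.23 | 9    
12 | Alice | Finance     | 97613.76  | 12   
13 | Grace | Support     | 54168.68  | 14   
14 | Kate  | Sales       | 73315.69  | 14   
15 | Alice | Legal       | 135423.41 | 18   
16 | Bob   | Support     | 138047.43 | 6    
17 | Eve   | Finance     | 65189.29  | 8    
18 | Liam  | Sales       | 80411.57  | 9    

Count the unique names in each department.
SELECT department, COUNT(DISTINCT name)
FROM employees
GROUP BY department

Result:
  Design: 3 distinct
  Engineering: 2 distinct
  Finance: 3 distinct
  Legal: 3 distinct
  Sales: 3 distinct
  Support: 3 distinct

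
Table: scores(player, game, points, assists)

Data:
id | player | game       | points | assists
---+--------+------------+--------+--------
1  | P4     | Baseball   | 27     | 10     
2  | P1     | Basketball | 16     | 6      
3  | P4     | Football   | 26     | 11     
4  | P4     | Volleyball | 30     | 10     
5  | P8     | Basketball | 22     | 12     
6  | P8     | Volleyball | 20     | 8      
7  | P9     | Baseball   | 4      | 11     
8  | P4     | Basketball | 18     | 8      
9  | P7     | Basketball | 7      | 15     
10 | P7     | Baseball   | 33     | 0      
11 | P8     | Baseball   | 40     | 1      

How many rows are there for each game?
SELECT game, COUNT(*) as count
FROM scores
GROUP BY game

Result:
  Baseball: 4
  Basketball: 4
  Football: 1
  Volleyball: 2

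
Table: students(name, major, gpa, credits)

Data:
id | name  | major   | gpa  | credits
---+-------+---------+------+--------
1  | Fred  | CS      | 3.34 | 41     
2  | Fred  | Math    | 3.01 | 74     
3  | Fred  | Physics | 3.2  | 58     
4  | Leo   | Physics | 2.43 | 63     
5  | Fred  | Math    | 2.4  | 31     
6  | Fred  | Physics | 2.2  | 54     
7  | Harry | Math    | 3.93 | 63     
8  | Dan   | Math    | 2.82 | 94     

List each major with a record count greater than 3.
SELECT major, COUNT(*) as cnt
FROM students
GROUP BY major
HAVING COUNT(*) > 3

Result:
  Math: 4

Note: HAVING filters groups after aggregation, WHERE filters rows before.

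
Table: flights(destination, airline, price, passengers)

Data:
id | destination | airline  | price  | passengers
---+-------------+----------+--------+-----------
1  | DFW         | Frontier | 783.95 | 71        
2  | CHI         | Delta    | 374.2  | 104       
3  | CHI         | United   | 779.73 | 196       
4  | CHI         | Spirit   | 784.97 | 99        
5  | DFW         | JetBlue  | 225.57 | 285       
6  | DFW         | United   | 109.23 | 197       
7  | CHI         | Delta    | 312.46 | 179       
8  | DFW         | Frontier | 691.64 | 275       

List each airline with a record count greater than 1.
SELECT airline, COUNT(*) as cnt
FROM flights
GROUP BY airline
HAVING COUNT(*) > 1

Result:
  Delta: 2
  Frontier: 2
  United: 2

Note: HAVING filters groups after aggregation, WHERE filters rows before.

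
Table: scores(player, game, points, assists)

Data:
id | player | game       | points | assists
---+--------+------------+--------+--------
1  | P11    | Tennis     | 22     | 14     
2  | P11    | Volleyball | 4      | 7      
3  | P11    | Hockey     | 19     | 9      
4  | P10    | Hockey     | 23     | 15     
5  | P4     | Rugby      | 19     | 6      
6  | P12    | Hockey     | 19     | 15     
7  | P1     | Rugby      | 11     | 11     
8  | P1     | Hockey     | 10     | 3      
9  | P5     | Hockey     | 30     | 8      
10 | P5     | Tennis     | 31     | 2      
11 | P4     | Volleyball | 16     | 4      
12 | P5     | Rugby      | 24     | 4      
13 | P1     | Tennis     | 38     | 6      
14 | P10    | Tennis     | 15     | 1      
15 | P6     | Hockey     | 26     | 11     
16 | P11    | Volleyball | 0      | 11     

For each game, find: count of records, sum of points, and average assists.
SELECT game,
       COUNT(*) as cnt,
       SUM(points) as total_points,
       AVG(assists) as avg_assists
FROM scores
GROUP BY game

Result:
  Hockey: 6 records, 127 total points, 10.17 avg assists
  Rugby: 3 records, 54 total points, 7.00 avg assists
  Tennis: 4 records, 106 total points, 5.75 avg assists
  Volleyball: 3 records, 20 total points, 7.33 avg assists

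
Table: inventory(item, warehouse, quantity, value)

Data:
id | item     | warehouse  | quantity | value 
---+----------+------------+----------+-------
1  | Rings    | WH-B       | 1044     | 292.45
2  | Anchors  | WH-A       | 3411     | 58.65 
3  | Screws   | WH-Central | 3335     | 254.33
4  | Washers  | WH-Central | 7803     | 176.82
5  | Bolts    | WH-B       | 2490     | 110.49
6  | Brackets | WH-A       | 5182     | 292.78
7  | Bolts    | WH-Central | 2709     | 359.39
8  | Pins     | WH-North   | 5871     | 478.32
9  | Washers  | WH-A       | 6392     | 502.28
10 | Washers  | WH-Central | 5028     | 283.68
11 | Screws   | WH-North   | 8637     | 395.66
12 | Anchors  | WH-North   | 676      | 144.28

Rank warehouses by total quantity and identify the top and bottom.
SELECT warehouse, SUM(quantity)
FROM inventory
GROUP BY warehouse
ORDER BY SUM(quantity)

All groups:
  WH-B: 3534
  WH-A: 14985
  WH-North: 15184
  WH-Central: 18875

Highest: WH-Central (18875)
Lowest: WH-B (3534)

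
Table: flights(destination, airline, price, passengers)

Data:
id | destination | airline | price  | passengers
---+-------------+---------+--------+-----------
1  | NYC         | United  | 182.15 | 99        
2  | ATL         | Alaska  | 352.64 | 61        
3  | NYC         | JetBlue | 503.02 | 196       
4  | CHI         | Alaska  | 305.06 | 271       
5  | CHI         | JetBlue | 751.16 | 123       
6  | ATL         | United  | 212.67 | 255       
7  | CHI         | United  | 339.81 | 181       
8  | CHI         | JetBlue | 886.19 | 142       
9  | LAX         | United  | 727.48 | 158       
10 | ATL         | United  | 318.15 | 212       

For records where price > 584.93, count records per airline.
SELECT airline, COUNT(*)
FROM flights
WHERE price > 584.93
GROUP BY airline

Note: WHERE filters rows before grouping.

Result:
  JetBlue: 2
  United: 1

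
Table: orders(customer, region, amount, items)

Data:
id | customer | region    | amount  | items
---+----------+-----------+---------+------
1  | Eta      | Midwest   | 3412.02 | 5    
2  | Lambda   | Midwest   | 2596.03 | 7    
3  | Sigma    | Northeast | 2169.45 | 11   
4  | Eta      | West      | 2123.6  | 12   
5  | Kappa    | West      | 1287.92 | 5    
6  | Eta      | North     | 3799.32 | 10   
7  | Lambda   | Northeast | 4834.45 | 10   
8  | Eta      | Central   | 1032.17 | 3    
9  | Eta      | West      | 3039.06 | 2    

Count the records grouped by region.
SELECT region, COUNT(*) as count
FROM orders
GROUP BY region

Result:
  Central: 1
  Midwest: 2
  North: 1
  Northeast: 2
  West: 3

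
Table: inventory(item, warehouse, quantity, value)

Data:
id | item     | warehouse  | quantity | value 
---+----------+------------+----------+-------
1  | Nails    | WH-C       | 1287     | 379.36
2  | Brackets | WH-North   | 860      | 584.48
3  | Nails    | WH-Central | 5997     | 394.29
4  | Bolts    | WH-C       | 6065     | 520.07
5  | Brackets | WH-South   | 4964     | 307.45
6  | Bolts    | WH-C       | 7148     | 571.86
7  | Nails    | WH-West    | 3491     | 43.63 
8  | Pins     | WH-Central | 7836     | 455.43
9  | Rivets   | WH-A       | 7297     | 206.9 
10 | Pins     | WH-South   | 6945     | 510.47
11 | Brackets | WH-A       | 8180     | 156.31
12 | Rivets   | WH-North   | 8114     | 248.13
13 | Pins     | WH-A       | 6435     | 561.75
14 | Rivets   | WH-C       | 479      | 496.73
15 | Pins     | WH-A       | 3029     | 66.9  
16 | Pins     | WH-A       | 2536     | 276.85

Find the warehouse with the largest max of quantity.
SELECT warehouse, MAX(quantity) as val
FROM inventory
GROUP BY warehouse
ORDER BY val DESC
LIMIT 1

Result: WH-A with max(quantity) = 8180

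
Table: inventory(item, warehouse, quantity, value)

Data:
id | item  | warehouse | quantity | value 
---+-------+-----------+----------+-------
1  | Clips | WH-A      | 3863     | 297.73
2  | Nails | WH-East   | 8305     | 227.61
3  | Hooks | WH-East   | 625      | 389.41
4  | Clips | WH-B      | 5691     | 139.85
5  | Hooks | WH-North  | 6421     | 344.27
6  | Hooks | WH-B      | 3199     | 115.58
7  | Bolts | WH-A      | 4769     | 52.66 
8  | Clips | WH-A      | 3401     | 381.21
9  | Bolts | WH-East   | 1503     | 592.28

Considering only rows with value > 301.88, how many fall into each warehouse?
SELECT warehouse, COUNT(*)
FROM inventory
WHERE value > 301.88
GROUP BY warehouse

Note: WHERE filters rows before grouping.

Result:
  WH-A: 1
  WH-East: 2
  WH-North: 1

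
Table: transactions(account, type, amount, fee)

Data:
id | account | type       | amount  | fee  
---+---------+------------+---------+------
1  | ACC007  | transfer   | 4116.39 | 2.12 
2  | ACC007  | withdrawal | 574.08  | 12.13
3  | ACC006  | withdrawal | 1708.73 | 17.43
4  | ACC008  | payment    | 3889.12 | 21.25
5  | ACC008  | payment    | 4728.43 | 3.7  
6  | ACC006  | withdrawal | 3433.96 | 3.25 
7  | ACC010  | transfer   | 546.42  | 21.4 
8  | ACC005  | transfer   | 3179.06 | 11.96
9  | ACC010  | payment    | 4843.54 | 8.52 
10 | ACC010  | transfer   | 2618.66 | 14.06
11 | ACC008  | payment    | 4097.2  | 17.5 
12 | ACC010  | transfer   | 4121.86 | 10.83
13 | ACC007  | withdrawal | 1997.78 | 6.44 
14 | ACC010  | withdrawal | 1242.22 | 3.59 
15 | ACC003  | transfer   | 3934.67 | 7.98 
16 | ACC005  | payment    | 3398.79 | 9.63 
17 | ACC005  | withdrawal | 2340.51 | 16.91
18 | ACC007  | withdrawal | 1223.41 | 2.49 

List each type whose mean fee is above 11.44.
SELECT type, AVG(fee)
FROM transactions
GROUP BY type
HAVING AVG(fee) > 11.44

Result:
  payment: avg=12.12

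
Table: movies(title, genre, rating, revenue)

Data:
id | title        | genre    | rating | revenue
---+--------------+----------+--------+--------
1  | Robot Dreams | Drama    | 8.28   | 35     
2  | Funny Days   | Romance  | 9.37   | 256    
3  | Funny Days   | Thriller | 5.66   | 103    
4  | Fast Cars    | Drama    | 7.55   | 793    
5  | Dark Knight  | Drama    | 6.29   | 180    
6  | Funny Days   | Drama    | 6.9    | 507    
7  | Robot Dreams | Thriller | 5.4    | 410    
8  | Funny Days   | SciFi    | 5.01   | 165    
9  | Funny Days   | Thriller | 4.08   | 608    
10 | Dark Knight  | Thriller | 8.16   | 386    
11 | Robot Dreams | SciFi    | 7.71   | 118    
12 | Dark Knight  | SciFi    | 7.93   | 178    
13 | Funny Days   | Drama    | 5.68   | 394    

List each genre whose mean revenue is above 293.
SELECT genre, AVG(revenue)
FROM movies
GROUP BY genre
HAVING AVG(revenue) > 293

Result:
  Drama: avg=381.80
  Thriller: avg=376.75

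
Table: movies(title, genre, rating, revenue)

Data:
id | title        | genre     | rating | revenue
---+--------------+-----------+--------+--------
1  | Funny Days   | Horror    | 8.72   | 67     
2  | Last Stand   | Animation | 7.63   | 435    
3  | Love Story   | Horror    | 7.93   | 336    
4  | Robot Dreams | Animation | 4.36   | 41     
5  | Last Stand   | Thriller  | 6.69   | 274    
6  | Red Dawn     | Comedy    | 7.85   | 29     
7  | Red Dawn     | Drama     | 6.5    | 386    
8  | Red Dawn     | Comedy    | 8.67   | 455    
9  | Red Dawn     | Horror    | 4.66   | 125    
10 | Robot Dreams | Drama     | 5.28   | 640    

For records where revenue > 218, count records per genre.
SELECT genre, COUNT(*)
FROM movies
WHERE revenue > 218
GROUP BY genre

Note: WHERE filters rows before grouping.

Result:
  Animation: 1
  Comedy: 1
  Drama: 2
  Horror: 1
  Thriller: 1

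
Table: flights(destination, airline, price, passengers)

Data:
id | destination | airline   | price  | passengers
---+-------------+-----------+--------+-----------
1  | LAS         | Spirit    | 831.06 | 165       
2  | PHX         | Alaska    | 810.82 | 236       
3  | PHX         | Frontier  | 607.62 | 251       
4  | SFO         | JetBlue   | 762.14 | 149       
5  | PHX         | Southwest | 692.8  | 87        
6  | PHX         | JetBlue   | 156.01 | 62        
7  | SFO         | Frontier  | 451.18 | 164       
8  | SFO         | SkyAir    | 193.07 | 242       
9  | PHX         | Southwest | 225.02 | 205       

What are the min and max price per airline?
SELECT airline, MIN(price), MAX(price)
FROM flights
GROUP BY airline

Result:
  Alaska: min=810.82, max=810.82
  Frontier: min=451.18, max=607.62
  JetBlue: min=156.01, max=762.14
  SkyAir: min=193.07, max=193.07
  Southwest: min=225.02, max=692.80
  Spirit: min=831.06, max=831.06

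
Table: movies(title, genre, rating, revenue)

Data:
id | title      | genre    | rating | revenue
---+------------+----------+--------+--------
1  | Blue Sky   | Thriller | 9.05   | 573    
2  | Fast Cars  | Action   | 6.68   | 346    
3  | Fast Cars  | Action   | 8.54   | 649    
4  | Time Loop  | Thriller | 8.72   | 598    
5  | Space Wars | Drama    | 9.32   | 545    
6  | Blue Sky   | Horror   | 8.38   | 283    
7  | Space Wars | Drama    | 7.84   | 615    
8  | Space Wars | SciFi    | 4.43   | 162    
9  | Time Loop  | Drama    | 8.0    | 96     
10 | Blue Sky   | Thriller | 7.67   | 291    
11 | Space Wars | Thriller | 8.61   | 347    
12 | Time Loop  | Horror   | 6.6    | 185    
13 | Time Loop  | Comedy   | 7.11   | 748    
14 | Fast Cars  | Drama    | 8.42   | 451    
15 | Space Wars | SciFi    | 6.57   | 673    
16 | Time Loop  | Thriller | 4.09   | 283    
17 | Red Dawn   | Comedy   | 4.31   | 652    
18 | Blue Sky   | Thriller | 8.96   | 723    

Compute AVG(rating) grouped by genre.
SELECT genre, AVG(rating) as result
FROM movies
GROUP BY genre

Result:
  Action: 7.61
  Comedy: 5.71
  Drama: 8.40
  Horror: 7.49
  SciFi: 5.50
  Thriller: 7.85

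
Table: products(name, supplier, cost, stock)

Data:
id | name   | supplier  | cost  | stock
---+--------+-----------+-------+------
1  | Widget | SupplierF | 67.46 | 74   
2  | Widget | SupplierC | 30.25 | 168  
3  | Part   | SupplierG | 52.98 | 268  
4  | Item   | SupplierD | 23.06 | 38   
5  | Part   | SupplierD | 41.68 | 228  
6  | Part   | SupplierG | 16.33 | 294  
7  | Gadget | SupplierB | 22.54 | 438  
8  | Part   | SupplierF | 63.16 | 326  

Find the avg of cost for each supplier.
SELECT supplier, AVG(cost) as result
FROM products
GROUP BY supplier

Result:
  SupplierB: 22.54
  SupplierC: 30.25
  SupplierD: 32.37
  SupplierF: 65.31
  SupplierG: 34.66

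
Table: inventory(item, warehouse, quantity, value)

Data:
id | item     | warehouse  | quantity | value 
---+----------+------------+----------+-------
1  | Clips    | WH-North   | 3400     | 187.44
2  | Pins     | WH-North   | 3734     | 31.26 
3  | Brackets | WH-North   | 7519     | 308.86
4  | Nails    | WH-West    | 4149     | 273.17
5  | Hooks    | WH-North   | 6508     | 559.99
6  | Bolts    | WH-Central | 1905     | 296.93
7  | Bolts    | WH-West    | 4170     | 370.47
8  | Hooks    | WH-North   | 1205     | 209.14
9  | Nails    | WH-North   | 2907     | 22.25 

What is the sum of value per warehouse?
SELECT warehouse, SUM(value) as result
FROM inventory
GROUP BY warehouse

Result:
  WH-Central: 296.93
  WH-North: 1318.94
  WH-West: 643.64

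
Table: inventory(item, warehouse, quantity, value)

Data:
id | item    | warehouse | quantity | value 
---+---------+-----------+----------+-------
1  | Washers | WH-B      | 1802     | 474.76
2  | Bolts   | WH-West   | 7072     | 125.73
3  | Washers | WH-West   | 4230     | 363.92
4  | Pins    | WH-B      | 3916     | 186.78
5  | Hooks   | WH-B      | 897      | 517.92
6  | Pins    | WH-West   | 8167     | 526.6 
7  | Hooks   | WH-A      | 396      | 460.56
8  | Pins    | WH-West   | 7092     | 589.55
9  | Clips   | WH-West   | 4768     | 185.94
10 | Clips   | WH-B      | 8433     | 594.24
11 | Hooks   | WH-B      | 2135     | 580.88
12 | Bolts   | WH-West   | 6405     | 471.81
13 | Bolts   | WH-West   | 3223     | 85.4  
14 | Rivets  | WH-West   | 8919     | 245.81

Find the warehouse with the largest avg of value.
SELECT warehouse, AVG(value) as val
FROM inventory
GROUP BY warehouse
ORDER BY val DESC
LIMIT 1

Result: WH-B with avg(value) = 470.92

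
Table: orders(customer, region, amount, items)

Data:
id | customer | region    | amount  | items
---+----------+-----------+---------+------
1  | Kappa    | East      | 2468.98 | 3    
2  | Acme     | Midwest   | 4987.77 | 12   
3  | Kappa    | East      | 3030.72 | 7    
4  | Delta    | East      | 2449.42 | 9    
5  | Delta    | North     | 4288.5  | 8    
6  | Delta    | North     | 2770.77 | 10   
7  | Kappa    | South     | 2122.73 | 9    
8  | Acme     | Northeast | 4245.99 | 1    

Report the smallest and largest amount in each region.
SELECT region, MIN(amount), MAX(amount)
FROM orders
GROUP BY region

Result:
  East: min=2449.42, max=3030.72
  Midwest: min=4987.77, max=4987.77
  North: min=2770.77, max=4288.50
  Northeast: min=4245.99, max=4245.99
  South: min=2122.73, max=2122.73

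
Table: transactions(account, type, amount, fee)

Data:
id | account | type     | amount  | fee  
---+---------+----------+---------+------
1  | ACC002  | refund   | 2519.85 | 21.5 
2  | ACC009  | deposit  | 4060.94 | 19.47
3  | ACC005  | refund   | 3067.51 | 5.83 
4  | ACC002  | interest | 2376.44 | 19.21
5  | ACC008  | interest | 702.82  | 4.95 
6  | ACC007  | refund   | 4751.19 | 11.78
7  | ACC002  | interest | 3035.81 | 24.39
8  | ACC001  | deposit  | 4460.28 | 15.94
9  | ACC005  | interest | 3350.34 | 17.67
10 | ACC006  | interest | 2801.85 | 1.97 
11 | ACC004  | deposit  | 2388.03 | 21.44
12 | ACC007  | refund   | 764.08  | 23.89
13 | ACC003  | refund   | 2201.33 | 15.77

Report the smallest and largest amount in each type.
SELECT type, MIN(amount), MAX(amount)
FROM transactions
GROUP BY type

Result:
  deposit: min=2388.03, max=4460.28
  interest: min=702.82, max=3350.34
  refund: min=764.08, max=4751.19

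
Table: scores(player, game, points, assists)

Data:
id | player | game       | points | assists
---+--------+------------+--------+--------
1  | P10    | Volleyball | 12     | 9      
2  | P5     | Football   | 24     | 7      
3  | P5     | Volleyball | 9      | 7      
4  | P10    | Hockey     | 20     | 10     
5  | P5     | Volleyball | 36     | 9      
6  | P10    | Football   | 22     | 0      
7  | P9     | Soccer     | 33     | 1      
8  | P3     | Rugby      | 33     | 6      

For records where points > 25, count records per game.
SELECT game, COUNT(*)
FROM scores
WHERE points > 25
GROUP BY game

Note: WHERE filters rows before grouping.

Result:
  Rugby: 1
  Soccer: 1
  Volleyball: 1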